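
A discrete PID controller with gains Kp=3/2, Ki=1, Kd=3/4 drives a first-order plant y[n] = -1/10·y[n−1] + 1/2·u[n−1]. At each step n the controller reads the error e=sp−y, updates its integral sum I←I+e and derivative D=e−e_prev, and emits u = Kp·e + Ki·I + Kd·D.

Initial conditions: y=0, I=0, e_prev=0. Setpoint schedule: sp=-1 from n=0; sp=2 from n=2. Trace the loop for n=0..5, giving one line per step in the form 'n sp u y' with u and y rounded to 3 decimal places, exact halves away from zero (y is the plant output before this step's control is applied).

0 -1 -3.250 0.000
1 -1 1.781 -1.625
2 2 2.234 1.053
3 2 3.074 1.011
4 2 2.652 1.436
5 2 4.359 1.182

(exact arithmetic carried between steps; '≈' marks a value shown rounded to 6 d.p. or computed from one; I and e_prev carry over from the previous line; the table rounds u and y to 3 d.p., halves away from zero)
n=0: y=0, sp=-1, e=sp−y=-1; I=-1, D=e−e_prev=-1; u=3/2·(-1)+1·(-1)+3/4·(-1)=-3.25; next y=-1/10·0+1/2·(-3.25)=-1.625
n=1: y=-1.625, sp=-1, e=sp−y=0.625; I=-0.375, D=e−e_prev=1.625; u=3/2·0.625+1·(-0.375)+3/4·1.625=1.78125; next y=-1/10·(-1.625)+1/2·1.78125=1.053125
n=2: y=1.053125, sp=2, e=sp−y=0.946875; I=0.571875, D=e−e_prev=0.321875; u=3/2·0.946875+1·0.571875+3/4·0.321875≈2.233594; next y=-1/10·1.053125+1/2·2.233594≈1.011484
n=3: y≈1.011484, sp=2, e=sp−y≈0.988516; I≈1.560391, D=e−e_prev≈0.041641; u=3/2·0.988516+1·1.560391+3/4·0.041641≈3.074395; next y=-1/10·1.011484+1/2·3.074395≈1.436049
n=4: y≈1.436049, sp=2, e=sp−y≈0.563951; I≈2.124342, D=e−e_prev≈-0.424564; u=3/2·0.563951+1·2.124342+3/4·(-0.424564)≈2.651845; next y=-1/10·1.436049+1/2·2.651845≈1.182318
n=5: y≈1.182318, sp=2, e=sp−y≈0.817682; I≈2.942024, D=e−e_prev≈0.253731; u=3/2·0.817682+1·2.942024+3/4·0.253731≈4.358846; next y=-1/10·1.182318+1/2·4.358846≈2.061191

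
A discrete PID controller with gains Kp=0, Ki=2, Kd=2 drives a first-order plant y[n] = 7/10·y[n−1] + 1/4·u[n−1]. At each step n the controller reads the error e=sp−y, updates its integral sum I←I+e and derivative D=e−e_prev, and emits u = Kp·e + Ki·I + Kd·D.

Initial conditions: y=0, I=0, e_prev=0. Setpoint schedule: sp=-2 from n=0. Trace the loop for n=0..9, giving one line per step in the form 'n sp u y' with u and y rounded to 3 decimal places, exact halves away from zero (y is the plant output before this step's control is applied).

(exact arithmetic carried between steps; '≈' marks a value shown rounded to 6 d.p. or computed from one; I and e_prev carry over from the previous line; the table rounds u and y to 3 d.p., halves away from zero)
n=0: y=0, sp=-2, e=sp−y=-2; I=-2, D=e−e_prev=-2; u=0·(-2)+2·(-2)+2·(-2)=-8; next y=7/10·0+1/4·(-8)=-2
n=1: y=-2, sp=-2, e=sp−y=0; I=-2, D=e−e_prev=2; u=0·0+2·(-2)+2·2=0; next y=7/10·(-2)+1/4·0=-1.4
n=2: y=-1.4, sp=-2, e=sp−y=-0.6; I=-2.6, D=e−e_prev=-0.6; u=0·(-0.6)+2·(-2.6)+2·(-0.6)=-6.4; next y=7/10·(-1.4)+1/4·(-6.4)=-2.58
n=3: y=-2.58, sp=-2, e=sp−y=0.58; I=-2.02, D=e−e_prev=1.18; u=0·0.58+2·(-2.02)+2·1.18=-1.68; next y=7/10·(-2.58)+1/4·(-1.68)=-2.226
n=4: y=-2.226, sp=-2, e=sp−y=0.226; I=-1.794, D=e−e_prev=-0.354; u=0·0.226+2·(-1.794)+2·(-0.354)=-4.296; next y=7/10·(-2.226)+1/4·(-4.296)=-2.6322
n=5: y=-2.6322, sp=-2, e=sp−y=0.6322; I=-1.1618, D=e−e_prev=0.4062; u=0·0.6322+2·(-1.1618)+2·0.4062=-1.5112; next y=7/10·(-2.6322)+1/4·(-1.5112)=-2.22034
n=6: y=-2.22034, sp=-2, e=sp−y=0.22034; I=-0.94146, D=e−e_prev=-0.41186; u=0·0.22034+2·(-0.94146)+2·(-0.41186)=-2.70664; next y=7/10·(-2.22034)+1/4·(-2.70664)=-2.230898
n=7: y=-2.230898, sp=-2, e=sp−y=0.230898; I=-0.710562, D=e−e_prev=0.010558; u=0·0.230898+2·(-0.710562)+2·0.010558=-1.400008; next y=7/10·(-2.230898)+1/4·(-1.400008)≈-1.911631
n=8: y≈-1.911631, sp=-2, e=sp−y≈-0.088369; I≈-0.798931, D=e−e_prev≈-0.319267; u=0·(-0.088369)+2·(-0.798931)+2·(-0.319267)≈-2.236398; next y=7/10·(-1.911631)+1/4·(-2.236398)≈-1.897241
n=9: y≈-1.897241, sp=-2, e=sp−y≈-0.102759; I≈-0.901691, D=e−e_prev≈-0.014390; u=0·(-0.102759)+2·(-0.901691)+2·(-0.014390)≈-1.832161; next y=7/10·(-1.897241)+1/4·(-1.832161)≈-1.786109

0 -2 -8.000 0.000
1 -2 0.000 -2.000
2 -2 -6.400 -1.400
3 -2 -1.680 -2.580
4 -2 -4.296 -2.226
5 -2 -1.511 -2.632
6 -2 -2.707 -2.220
7 -2 -1.400 -2.231
8 -2 -2.236 -1.912
9 -2 -1.832 -1.897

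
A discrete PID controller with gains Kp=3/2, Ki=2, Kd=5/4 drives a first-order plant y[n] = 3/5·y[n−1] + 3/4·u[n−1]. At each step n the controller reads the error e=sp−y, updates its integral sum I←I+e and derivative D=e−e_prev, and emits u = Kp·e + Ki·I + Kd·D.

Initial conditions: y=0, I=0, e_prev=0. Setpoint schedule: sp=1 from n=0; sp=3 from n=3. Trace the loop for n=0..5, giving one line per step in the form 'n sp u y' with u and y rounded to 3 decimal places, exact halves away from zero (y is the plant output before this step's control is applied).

(exact arithmetic carried between steps; '≈' marks a value shown rounded to 6 d.p. or computed from one; I and e_prev carry over from the previous line; the table rounds u and y to 3 d.p., halves away from zero)
n=0: y=0, sp=1, e=sp−y=1; I=1, D=e−e_prev=1; u=3/2·1+2·1+5/4·1=4.75; next y=3/5·0+3/4·4.75=3.5625
n=1: y=3.5625, sp=1, e=sp−y=-2.5625; I=-1.5625, D=e−e_prev=-3.5625; u=3/2·(-2.5625)+2·(-1.5625)+5/4·(-3.5625)=-11.421875; next y=3/5·3.5625+3/4·(-11.421875)≈-6.428906
n=2: y≈-6.428906, sp=1, e=sp−y≈7.428906; I≈5.866406, D=e−e_prev≈9.991406; u=3/2·7.428906+2·5.866406+5/4·9.991406≈35.365430; next y=3/5·(-6.428906)+3/4·35.365430≈22.666729
n=3: y≈22.666729, sp=3, e=sp−y≈-19.666729; I≈-13.800322, D=e−e_prev≈-27.095635; u=3/2·(-19.666729)+2·(-13.800322)+5/4·(-27.095635)≈-90.970281; next y=3/5·22.666729+3/4·(-90.970281)≈-54.627673
n=4: y≈-54.627673, sp=3, e=sp−y≈57.627673; I≈43.827351, D=e−e_prev≈77.294402; u=3/2·57.627673+2·43.827351+5/4·77.294402≈270.714215; next y=3/5·(-54.627673)+3/4·270.714215≈170.259057
n=5: y≈170.259057, sp=3, e=sp−y≈-167.259057; I≈-123.431706, D=e−e_prev≈-224.886731; u=3/2·(-167.259057)+2·(-123.431706)+5/4·(-224.886731)≈-778.860411; next y=3/5·170.259057+3/4·(-778.860411)≈-481.989874

0 1 4.750 0.000
1 1 -11.422 3.563
2 1 35.365 -6.429
3 3 -90.970 22.667
4 3 270.714 -54.628
5 3 -778.860 170.259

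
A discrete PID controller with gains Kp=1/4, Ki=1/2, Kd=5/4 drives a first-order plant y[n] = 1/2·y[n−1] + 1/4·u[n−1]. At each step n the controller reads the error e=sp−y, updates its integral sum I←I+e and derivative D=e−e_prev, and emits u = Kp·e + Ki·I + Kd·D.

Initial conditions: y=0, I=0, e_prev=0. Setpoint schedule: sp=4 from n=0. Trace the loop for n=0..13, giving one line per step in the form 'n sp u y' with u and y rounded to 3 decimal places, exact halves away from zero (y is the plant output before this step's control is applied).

(exact arithmetic carried between steps; '≈' marks a value shown rounded to 6 d.p. or computed from one; I and e_prev carry over from the previous line; the table rounds u and y to 3 d.p., halves away from zero)
n=0: y=0, sp=4, e=sp−y=4; I=4, D=e−e_prev=4; u=1/4·4+1/2·4+5/4·4=8; next y=1/2·0+1/4·8=2
n=1: y=2, sp=4, e=sp−y=2; I=6, D=e−e_prev=-2; u=1/4·2+1/2·6+5/4·(-2)=1; next y=1/2·2+1/4·1=1.25
n=2: y=1.25, sp=4, e=sp−y=2.75; I=8.75, D=e−e_prev=0.75; u=1/4·2.75+1/2·8.75+5/4·0.75=6; next y=1/2·1.25+1/4·6=2.125
n=3: y=2.125, sp=4, e=sp−y=1.875; I=10.625, D=e−e_prev=-0.875; u=1/4·1.875+1/2·10.625+5/4·(-0.875)=4.6875; next y=1/2·2.125+1/4·4.6875=2.234375
n=4: y=2.234375, sp=4, e=sp−y=1.765625; I=12.390625, D=e−e_prev=-0.109375; u=1/4·1.765625+1/2·12.390625+5/4·(-0.109375)=6.5; next y=1/2·2.234375+1/4·6.5≈2.742188
n=5: y≈2.742188, sp=4, e=sp−y≈1.257813; I≈13.648438, D=e−e_prev≈-0.507813; u=1/4·1.257813+1/2·13.648438+5/4·(-0.507813)≈6.503906; next y=1/2·2.742188+1/4·6.503906≈2.997070
n=6: y≈2.997070, sp=4, e=sp−y≈1.002930; I≈14.651367, D=e−e_prev≈-0.254883; u=1/4·1.002930+1/2·14.651367+5/4·(-0.254883)≈7.257813; next y=1/2·2.997070+1/4·7.257813≈3.312988
n=7: y≈3.312988, sp=4, e=sp−y≈0.687012; I≈15.338379, D=e−e_prev≈-0.315918; u=1/4·0.687012+1/2·15.338379+5/4·(-0.315918)≈7.446045; next y=1/2·3.312988+1/4·7.446045≈3.518005
n=8: y≈3.518005, sp=4, e=sp−y≈0.481995; I≈15.820374, D=e−e_prev≈-0.205017; u=1/4·0.481995+1/2·15.820374+5/4·(-0.205017)≈7.774414; next y=1/2·3.518005+1/4·7.774414≈3.702606
n=9: y≈3.702606, sp=4, e=sp−y≈0.297394; I≈16.117767, D=e−e_prev≈-0.184601; u=1/4·0.297394+1/2·16.117767+5/4·(-0.184601)≈7.902481; next y=1/2·3.702606+1/4·7.902481≈3.826923
n=10: y≈3.826923, sp=4, e=sp−y≈0.173077; I≈16.290844, D=e−e_prev≈-0.124317; u=1/4·0.173077+1/2·16.290844+5/4·(-0.124317)≈8.033295; next y=1/2·3.826923+1/4·8.033295≈3.921785
n=11: y≈3.921785, sp=4, e=sp−y≈0.078215; I≈16.369059, D=e−e_prev≈-0.094862; u=1/4·0.078215+1/2·16.369059+5/4·(-0.094862)≈8.085505; next y=1/2·3.921785+1/4·8.085505≈3.982269
n=12: y≈3.982269, sp=4, e=sp−y≈0.017731; I≈16.386790, D=e−e_prev≈-0.060484; u=1/4·0.017731+1/2·16.386790+5/4·(-0.060484)≈8.122223; next y=1/2·3.982269+1/4·8.122223≈4.021690
n=13: y≈4.021690, sp=4, e=sp−y≈-0.021690; I≈16.365099, D=e−e_prev≈-0.039421; u=1/4·(-0.021690)+1/2·16.365099+5/4·(-0.039421)≈8.127851; next y=1/2·4.021690+1/4·8.127851≈4.042808

0 4 8.000 0.000
1 4 1.000 2.000
2 4 6.000 1.250
3 4 4.688 2.125
4 4 6.500 2.234
5 4 6.504 2.742
6 4 7.258 2.997
7 4 7.446 3.313
8 4 7.774 3.518
9 4 7.902 3.703
10 4 8.033 3.827
11 4 8.086 3.922
12 4 8.122 3.982
13 4 8.128 4.022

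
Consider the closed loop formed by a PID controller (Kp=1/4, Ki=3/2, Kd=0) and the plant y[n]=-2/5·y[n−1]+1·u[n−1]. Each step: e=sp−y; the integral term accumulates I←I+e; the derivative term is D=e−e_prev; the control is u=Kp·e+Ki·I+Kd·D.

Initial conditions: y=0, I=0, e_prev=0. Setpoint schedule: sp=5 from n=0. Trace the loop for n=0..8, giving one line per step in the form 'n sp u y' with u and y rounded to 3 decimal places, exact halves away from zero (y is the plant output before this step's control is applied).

0 5 8.750 0.000
1 5 0.938 8.750
2 5 15.109 -2.563
3 5 -6.266 16.134
4 5 27.527 -12.720
5 5 -25.230 32.616
6 5 57.407 -38.276
7 5 -71.917 72.717
8 5 130.520 -101.004

(exact arithmetic carried between steps; '≈' marks a value shown rounded to 6 d.p. or computed from one; I and e_prev carry over from the previous line; the table rounds u and y to 3 d.p., halves away from zero)
n=0: y=0, sp=5, e=sp−y=5; I=5, D=e−e_prev=5; u=1/4·5+3/2·5+0·5=8.75; next y=-2/5·0+1·8.75=8.75
n=1: y=8.75, sp=5, e=sp−y=-3.75; I=1.25, D=e−e_prev=-8.75; u=1/4·(-3.75)+3/2·1.25+0·(-8.75)=0.9375; next y=-2/5·8.75+1·0.9375=-2.5625
n=2: y=-2.5625, sp=5, e=sp−y=7.5625; I=8.8125, D=e−e_prev=11.3125; u=1/4·7.5625+3/2·8.8125+0·11.3125=15.109375; next y=-2/5·(-2.5625)+1·15.109375=16.134375
n=3: y=16.134375, sp=5, e=sp−y=-11.134375; I=-2.321875, D=e−e_prev=-18.696875; u=1/4·(-11.134375)+3/2·(-2.321875)+0·(-18.696875)≈-6.266406; next y=-2/5·16.134375+1·(-6.266406)≈-12.720156
n=4: y≈-12.720156, sp=5, e=sp−y≈17.720156; I≈15.398281, D=e−e_prev≈28.854531; u=1/4·17.720156+3/2·15.398281+0·28.854531≈27.527461; next y=-2/5·(-12.720156)+1·27.527461≈32.615523
n=5: y≈32.615523, sp=5, e=sp−y≈-27.615523; I≈-12.217242, D=e−e_prev≈-45.335680; u=1/4·(-27.615523)+3/2·(-12.217242)+0·(-45.335680)≈-25.229744; next y=-2/5·32.615523+1·(-25.229744)≈-38.275954
n=6: y≈-38.275954, sp=5, e=sp−y≈43.275954; I≈31.058711, D=e−e_prev≈70.891477; u=1/4·43.275954+3/2·31.058711+0·70.891477≈57.407055; next y=-2/5·(-38.275954)+1·57.407055≈72.717437
n=7: y≈72.717437, sp=5, e=sp−y≈-67.717437; I≈-36.658725, D=e−e_prev≈-110.993390; u=1/4·(-67.717437)+3/2·(-36.658725)+0·(-110.993390)≈-71.917447; next y=-2/5·72.717437+1·(-71.917447)≈-101.004422
n=8: y≈-101.004422, sp=5, e=sp−y≈106.004422; I≈69.345697, D=e−e_prev≈173.721859; u=1/4·106.004422+3/2·69.345697+0·173.721859≈130.519650; next y=-2/5·(-101.004422)+1·130.519650≈170.921419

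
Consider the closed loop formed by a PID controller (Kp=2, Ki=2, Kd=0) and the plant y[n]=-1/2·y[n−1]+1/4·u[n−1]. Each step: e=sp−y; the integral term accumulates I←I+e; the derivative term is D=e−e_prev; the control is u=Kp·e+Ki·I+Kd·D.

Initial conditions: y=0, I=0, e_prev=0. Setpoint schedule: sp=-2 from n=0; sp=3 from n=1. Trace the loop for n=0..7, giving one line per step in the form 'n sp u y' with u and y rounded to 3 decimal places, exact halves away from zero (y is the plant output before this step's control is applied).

0 -2 -8.000 0.000
1 3 16.000 -2.000
2 3 -2.000 5.000
3 3 26.000 -3.000
4 3 -6.000 8.000
5 3 38.000 -5.500
6 3 -16.000 12.250
7 3 55.000 -10.125

(exact arithmetic carried between steps; '≈' marks a value shown rounded to 6 d.p. or computed from one; I and e_prev carry over from the previous line; the table rounds u and y to 3 d.p., halves away from zero)
n=0: y=0, sp=-2, e=sp−y=-2; I=-2, D=e−e_prev=-2; u=2·(-2)+2·(-2)+0·(-2)=-8; next y=-1/2·0+1/4·(-8)=-2
n=1: y=-2, sp=3, e=sp−y=5; I=3, D=e−e_prev=7; u=2·5+2·3+0·7=16; next y=-1/2·(-2)+1/4·16=5
n=2: y=5, sp=3, e=sp−y=-2; I=1, D=e−e_prev=-7; u=2·(-2)+2·1+0·(-7)=-2; next y=-1/2·5+1/4·(-2)=-3
n=3: y=-3, sp=3, e=sp−y=6; I=7, D=e−e_prev=8; u=2·6+2·7+0·8=26; next y=-1/2·(-3)+1/4·26=8
n=4: y=8, sp=3, e=sp−y=-5; I=2, D=e−e_prev=-11; u=2·(-5)+2·2+0·(-11)=-6; next y=-1/2·8+1/4·(-6)=-5.5
n=5: y=-5.5, sp=3, e=sp−y=8.5; I=10.5, D=e−e_prev=13.5; u=2·8.5+2·10.5+0·13.5=38; next y=-1/2·(-5.5)+1/4·38=12.25
n=6: y=12.25, sp=3, e=sp−y=-9.25; I=1.25, D=e−e_prev=-17.75; u=2·(-9.25)+2·1.25+0·(-17.75)=-16; next y=-1/2·12.25+1/4·(-16)=-10.125
n=7: y=-10.125, sp=3, e=sp−y=13.125; I=14.375, D=e−e_prev=22.375; u=2·13.125+2·14.375+0·22.375=55; next y=-1/2·(-10.125)+1/4·55=18.8125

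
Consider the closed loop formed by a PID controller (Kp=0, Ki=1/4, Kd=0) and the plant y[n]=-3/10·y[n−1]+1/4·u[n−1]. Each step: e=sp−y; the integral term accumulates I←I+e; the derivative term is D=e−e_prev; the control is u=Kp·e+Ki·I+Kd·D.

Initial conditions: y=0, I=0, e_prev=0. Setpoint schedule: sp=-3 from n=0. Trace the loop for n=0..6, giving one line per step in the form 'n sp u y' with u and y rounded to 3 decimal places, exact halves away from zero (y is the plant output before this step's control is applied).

0 -3 -0.750 0.000
1 -3 -1.453 -0.188
2 -3 -2.126 -0.307
3 -3 -2.766 -0.439
4 -3 -3.377 -0.560
5 -3 -3.958 -0.676
6 -3 -4.511 -0.787

(exact arithmetic carried between steps; '≈' marks a value shown rounded to 6 d.p. or computed from one; I and e_prev carry over from the previous line; the table rounds u and y to 3 d.p., halves away from zero)
n=0: y=0, sp=-3, e=sp−y=-3; I=-3, D=e−e_prev=-3; u=0·(-3)+1/4·(-3)+0·(-3)=-0.75; next y=-3/10·0+1/4·(-0.75)=-0.1875
n=1: y=-0.1875, sp=-3, e=sp−y=-2.8125; I=-5.8125, D=e−e_prev=0.1875; u=0·(-2.8125)+1/4·(-5.8125)+0·0.1875=-1.453125; next y=-3/10·(-0.1875)+1/4·(-1.453125)≈-0.307031
n=2: y≈-0.307031, sp=-3, e=sp−y≈-2.692969; I≈-8.505469, D=e−e_prev≈0.119531; u=0·(-2.692969)+1/4·(-8.505469)+0·0.119531≈-2.126367; next y=-3/10·(-0.307031)+1/4·(-2.126367)≈-0.439482
n=3: y≈-0.439482, sp=-3, e=sp−y≈-2.560518; I≈-11.065986, D=e−e_prev≈0.132451; u=0·(-2.560518)+1/4·(-11.065986)+0·0.132451≈-2.766497; next y=-3/10·(-0.439482)+1/4·(-2.766497)≈-0.559779
n=4: y≈-0.559779, sp=-3, e=sp−y≈-2.440221; I≈-13.506207, D=e−e_prev≈0.120297; u=0·(-2.440221)+1/4·(-13.506207)+0·0.120297≈-3.376552; next y=-3/10·(-0.559779)+1/4·(-3.376552)≈-0.676204
n=5: y≈-0.676204, sp=-3, e=sp−y≈-2.323796; I≈-15.830003, D=e−e_prev≈0.116425; u=0·(-2.323796)+1/4·(-15.830003)+0·0.116425≈-3.957501; next y=-3/10·(-0.676204)+1/4·(-3.957501)≈-0.786514
n=6: y≈-0.786514, sp=-3, e=sp−y≈-2.213486; I≈-18.043489, D=e−e_prev≈0.110310; u=0·(-2.213486)+1/4·(-18.043489)+0·0.110310≈-4.510872; next y=-3/10·(-0.786514)+1/4·(-4.510872)≈-0.891764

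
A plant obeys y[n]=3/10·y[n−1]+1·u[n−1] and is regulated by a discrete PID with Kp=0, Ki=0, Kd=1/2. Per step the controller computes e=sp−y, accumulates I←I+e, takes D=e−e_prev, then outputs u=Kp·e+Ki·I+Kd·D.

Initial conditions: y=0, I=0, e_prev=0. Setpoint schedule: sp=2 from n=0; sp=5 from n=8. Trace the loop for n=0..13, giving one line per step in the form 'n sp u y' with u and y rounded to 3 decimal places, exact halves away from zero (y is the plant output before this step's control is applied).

(exact arithmetic carried between steps; '≈' marks a value shown rounded to 6 d.p. or computed from one; I and e_prev carry over from the previous line; the table rounds u and y to 3 d.p., halves away from zero)
n=0: y=0, sp=2, e=sp−y=2; I=2, D=e−e_prev=2; u=0·2+0·2+1/2·2=1; next y=3/10·0+1·1=1
n=1: y=1, sp=2, e=sp−y=1; I=3, D=e−e_prev=-1; u=0·1+0·3+1/2·(-1)=-0.5; next y=3/10·1+1·(-0.5)=-0.2
n=2: y=-0.2, sp=2, e=sp−y=2.2; I=5.2, D=e−e_prev=1.2; u=0·2.2+0·5.2+1/2·1.2=0.6; next y=3/10·(-0.2)+1·0.6=0.54
n=3: y=0.54, sp=2, e=sp−y=1.46; I=6.66, D=e−e_prev=-0.74; u=0·1.46+0·6.66+1/2·(-0.74)=-0.37; next y=3/10·0.54+1·(-0.37)=-0.208
n=4: y=-0.208, sp=2, e=sp−y=2.208; I=8.868, D=e−e_prev=0.748; u=0·2.208+0·8.868+1/2·0.748=0.374; next y=3/10·(-0.208)+1·0.374=0.3116
n=5: y=0.3116, sp=2, e=sp−y=1.6884; I=10.5564, D=e−e_prev=-0.5196; u=0·1.6884+0·10.5564+1/2·(-0.5196)=-0.2598; next y=3/10·0.3116+1·(-0.2598)=-0.16632
n=6: y=-0.16632, sp=2, e=sp−y=2.16632; I=12.72272, D=e−e_prev=0.47792; u=0·2.16632+0·12.72272+1/2·0.47792=0.23896; next y=3/10·(-0.16632)+1·0.23896=0.189064
n=7: y=0.189064, sp=2, e=sp−y=1.810936; I=14.533656, D=e−e_prev=-0.355384; u=0·1.810936+0·14.533656+1/2·(-0.355384)=-0.177692; next y=3/10·0.189064+1·(-0.177692)≈-0.120973
n=8: y≈-0.120973, sp=5, e=sp−y≈5.120973; I≈19.654629, D=e−e_prev≈3.310037; u=0·5.120973+0·19.654629+1/2·3.310037≈1.655018; next y=3/10·(-0.120973)+1·1.655018≈1.618727
n=9: y≈1.618727, sp=5, e=sp−y≈3.381273; I≈23.035902, D=e−e_prev≈-1.739699; u=0·3.381273+0·23.035902+1/2·(-1.739699)≈-0.869850; next y=3/10·1.618727+1·(-0.869850)≈-0.384232
n=10: y≈-0.384232, sp=5, e=sp−y≈5.384232; I≈28.420134, D=e−e_prev≈2.002958; u=0·5.384232+0·28.420134+1/2·2.002958≈1.001479; next y=3/10·(-0.384232)+1·1.001479≈0.886210
n=11: y≈0.886210, sp=5, e=sp−y≈4.113790; I≈32.533924, D=e−e_prev≈-1.270441; u=0·4.113790+0·32.533924+1/2·(-1.270441)≈-0.635221; next y=3/10·0.886210+1·(-0.635221)≈-0.369358
n=12: y≈-0.369358, sp=5, e=sp−y≈5.369358; I≈37.903282, D=e−e_prev≈1.255567; u=0·5.369358+0·37.903282+1/2·1.255567≈0.627784; next y=3/10·(-0.369358)+1·0.627784≈0.516976
n=13: y≈0.516976, sp=5, e=sp−y≈4.483024; I≈42.386306, D=e−e_prev≈-0.886334; u=0·4.483024+0·42.386306+1/2·(-0.886334)≈-0.443167; next y=3/10·0.516976+1·(-0.443167)≈-0.288074

0 2 1.000 0.000
1 2 -0.500 1.000
2 2 0.600 -0.200
3 2 -0.370 0.540
4 2 0.374 -0.208
5 2 -0.260 0.312
6 2 0.239 -0.166
7 2 -0.178 0.189
8 5 1.655 -0.121
9 5 -0.870 1.619
10 5 1.001 -0.384
11 5 -0.635 0.886
12 5 0.628 -0.369
13 5 -0.443 0.517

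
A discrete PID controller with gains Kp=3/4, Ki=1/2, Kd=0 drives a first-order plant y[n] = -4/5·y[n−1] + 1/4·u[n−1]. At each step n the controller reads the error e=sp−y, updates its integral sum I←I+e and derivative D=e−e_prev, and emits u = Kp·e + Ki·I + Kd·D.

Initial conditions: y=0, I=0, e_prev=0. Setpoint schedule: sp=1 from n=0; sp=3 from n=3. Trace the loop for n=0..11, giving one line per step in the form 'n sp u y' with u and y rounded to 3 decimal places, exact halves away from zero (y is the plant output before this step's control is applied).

(exact arithmetic carried between steps; '≈' marks a value shown rounded to 6 d.p. or computed from one; I and e_prev carry over from the previous line; the table rounds u and y to 3 d.p., halves away from zero)
n=0: y=0, sp=1, e=sp−y=1; I=1, D=e−e_prev=1; u=3/4·1+1/2·1+0·1=1.25; next y=-4/5·0+1/4·1.25=0.3125
n=1: y=0.3125, sp=1, e=sp−y=0.6875; I=1.6875, D=e−e_prev=-0.3125; u=3/4·0.6875+1/2·1.6875+0·(-0.3125)=1.359375; next y=-4/5·0.3125+1/4·1.359375≈0.089844
n=2: y≈0.089844, sp=1, e=sp−y≈0.910156; I≈2.597656, D=e−e_prev≈0.222656; u=3/4·0.910156+1/2·2.597656+0·0.222656≈1.981445; next y=-4/5·0.089844+1/4·1.981445≈0.423486
n=3: y≈0.423486, sp=3, e=sp−y≈2.576514; I≈5.174170, D=e−e_prev≈1.666357; u=3/4·2.576514+1/2·5.174170+0·1.666357≈4.519470; next y=-4/5·0.423486+1/4·4.519470≈0.791078
n=4: y≈0.791078, sp=3, e=sp−y≈2.208922; I≈7.383091, D=e−e_prev≈-0.367592; u=3/4·2.208922+1/2·7.383091+0·(-0.367592)≈5.348237; next y=-4/5·0.791078+1/4·5.348237≈0.704196
n=5: y≈0.704196, sp=3, e=sp−y≈2.295804; I≈9.678895, D=e−e_prev≈0.086882; u=3/4·2.295804+1/2·9.678895+0·0.086882≈6.561300; next y=-4/5·0.704196+1/4·6.561300≈1.076968
n=6: y≈1.076968, sp=3, e=sp−y≈1.923032; I≈11.601927, D=e−e_prev≈-0.372771; u=3/4·1.923032+1/2·11.601927+0·(-0.372771)≈7.243238; next y=-4/5·1.076968+1/4·7.243238≈0.949235
n=7: y≈0.949235, sp=3, e=sp−y≈2.050765; I≈13.652692, D=e−e_prev≈0.127733; u=3/4·2.050765+1/2·13.652692+0·0.127733≈8.364420; next y=-4/5·0.949235+1/4·8.364420≈1.331717
n=8: y≈1.331717, sp=3, e=sp−y≈1.668283; I≈15.320975, D=e−e_prev≈-0.382482; u=3/4·1.668283+1/2·15.320975+0·(-0.382482)≈8.911700; next y=-4/5·1.331717+1/4·8.911700≈1.162551
n=9: y≈1.162551, sp=3, e=sp−y≈1.837449; I≈17.158424, D=e−e_prev≈0.169165; u=3/4·1.837449+1/2·17.158424+0·0.169165≈9.957298; next y=-4/5·1.162551+1/4·9.957298≈1.559283
n=10: y≈1.559283, sp=3, e=sp−y≈1.440717; I≈18.599140, D=e−e_prev≈-0.396732; u=3/4·1.440717+1/2·18.599140+0·(-0.396732)≈10.380108; next y=-4/5·1.559283+1/4·10.380108≈1.347600
n=11: y≈1.347600, sp=3, e=sp−y≈1.652400; I≈20.251540, D=e−e_prev≈0.211683; u=3/4·1.652400+1/2·20.251540+0·0.211683≈11.365070; next y=-4/5·1.347600+1/4·11.365070≈1.763187

0 1 1.250 0.000
1 1 1.359 0.313
2 1 1.981 0.090
3 3 4.519 0.423
4 3 5.348 0.791
5 3 6.561 0.704
6 3 7.243 1.077
7 3 8.364 0.949
8 3 8.912 1.332
9 3 9.957 1.163
10 3 10.380 1.559
11 3 11.365 1.348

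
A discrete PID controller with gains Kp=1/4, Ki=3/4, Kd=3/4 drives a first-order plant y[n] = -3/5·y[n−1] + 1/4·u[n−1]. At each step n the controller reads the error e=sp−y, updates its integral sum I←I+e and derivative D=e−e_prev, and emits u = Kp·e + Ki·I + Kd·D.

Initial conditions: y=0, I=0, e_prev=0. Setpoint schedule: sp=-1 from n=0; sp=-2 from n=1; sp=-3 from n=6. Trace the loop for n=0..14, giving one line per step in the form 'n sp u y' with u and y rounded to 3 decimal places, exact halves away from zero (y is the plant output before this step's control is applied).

(exact arithmetic carried between steps; '≈' marks a value shown rounded to 6 d.p. or computed from one; I and e_prev carry over from the previous line; the table rounds u and y to 3 d.p., halves away from zero)
n=0: y=0, sp=-1, e=sp−y=-1; I=-1, D=e−e_prev=-1; u=1/4·(-1)+3/4·(-1)+3/4·(-1)=-1.75; next y=-3/5·0+1/4·(-1.75)=-0.4375
n=1: y=-0.4375, sp=-2, e=sp−y=-1.5625; I=-2.5625, D=e−e_prev=-0.5625; u=1/4·(-1.5625)+3/4·(-2.5625)+3/4·(-0.5625)=-2.734375; next y=-3/5·(-0.4375)+1/4·(-2.734375)≈-0.421094
n=2: y≈-0.421094, sp=-2, e=sp−y≈-1.578906; I≈-4.141406, D=e−e_prev≈-0.016406; u=1/4·(-1.578906)+3/4·(-4.141406)+3/4·(-0.016406)≈-3.513086; next y=-3/5·(-0.421094)+1/4·(-3.513086)≈-0.625615
n=3: y≈-0.625615, sp=-2, e=sp−y≈-1.374385; I≈-5.515791, D=e−e_prev≈0.204521; u=1/4·(-1.374385)+3/4·(-5.515791)+3/4·0.204521≈-4.327048; next y=-3/5·(-0.625615)+1/4·(-4.327048)≈-0.706393
n=4: y≈-0.706393, sp=-2, e=sp−y≈-1.293607; I≈-6.809398, D=e−e_prev≈0.080778; u=1/4·(-1.293607)+3/4·(-6.809398)+3/4·0.080778≈-5.369867; next y=-3/5·(-0.706393)+1/4·(-5.369867)≈-0.918631
n=5: y≈-0.918631, sp=-2, e=sp−y≈-1.081369; I≈-7.890767, D=e−e_prev≈0.212238; u=1/4·(-1.081369)+3/4·(-7.890767)+3/4·0.212238≈-6.029239; next y=-3/5·(-0.918631)+1/4·(-6.029239)≈-0.956131
n=6: y≈-0.956131, sp=-3, e=sp−y≈-2.043869; I≈-9.934636, D=e−e_prev≈-0.962500; u=1/4·(-2.043869)+3/4·(-9.934636)+3/4·(-0.962500)≈-8.683819; next y=-3/5·(-0.956131)+1/4·(-8.683819)≈-1.597276
n=7: y≈-1.597276, sp=-3, e=sp−y≈-1.402724; I≈-11.337360, D=e−e_prev≈0.641145; u=1/4·(-1.402724)+3/4·(-11.337360)+3/4·0.641145≈-8.372842; next y=-3/5·(-1.597276)+1/4·(-8.372842)≈-1.134845
n=8: y≈-1.134845, sp=-3, e=sp−y≈-1.865155; I≈-13.202515, D=e−e_prev≈-0.462431; u=1/4·(-1.865155)+3/4·(-13.202515)+3/4·(-0.462431)≈-10.714998; next y=-3/5·(-1.134845)+1/4·(-10.714998)≈-1.997843
n=9: y≈-1.997843, sp=-3, e=sp−y≈-1.002157; I≈-14.204672, D=e−e_prev≈0.862998; u=1/4·(-1.002157)+3/4·(-14.204672)+3/4·0.862998≈-10.256795; next y=-3/5·(-1.997843)+1/4·(-10.256795)≈-1.365493
n=10: y≈-1.365493, sp=-3, e=sp−y≈-1.634507; I≈-15.839179, D=e−e_prev≈-0.632349; u=1/4·(-1.634507)+3/4·(-15.839179)+3/4·(-0.632349)≈-12.762273; next y=-3/5·(-1.365493)+1/4·(-12.762273)≈-2.371272
n=11: y≈-2.371272, sp=-3, e=sp−y≈-0.628728; I≈-16.467907, D=e−e_prev≈1.005779; u=1/4·(-0.628728)+3/4·(-16.467907)+3/4·1.005779≈-11.753778; next y=-3/5·(-2.371272)+1/4·(-11.753778)≈-1.515681
n=12: y≈-1.515681, sp=-3, e=sp−y≈-1.484319; I≈-17.952226, D=e−e_prev≈-0.855591; u=1/4·(-1.484319)+3/4·(-17.952226)+3/4·(-0.855591)≈-14.476942; next y=-3/5·(-1.515681)+1/4·(-14.476942)≈-2.709827
n=13: y≈-2.709827, sp=-3, e=sp−y≈-0.290173; I≈-18.242399, D=e−e_prev≈1.194146; u=1/4·(-0.290173)+3/4·(-18.242399)+3/4·1.194146≈-12.858733; next y=-3/5·(-2.709827)+1/4·(-12.858733)≈-1.588787
n=14: y≈-1.588787, sp=-3, e=sp−y≈-1.411213; I≈-19.653612, D=e−e_prev≈-1.121040; u=1/4·(-1.411213)+3/4·(-19.653612)+3/4·(-1.121040)≈-15.933792; next y=-3/5·(-1.588787)+1/4·(-15.933792)≈-3.030176

0 -1 -1.750 0.000
1 -2 -2.734 -0.438
2 -2 -3.513 -0.421
3 -2 -4.327 -0.626
4 -2 -5.370 -0.706
5 -2 -6.029 -0.919
6 -3 -8.684 -0.956
7 -3 -8.373 -1.597
8 -3 -10.715 -1.135
9 -3 -10.257 -1.998
10 -3 -12.762 -1.365
11 -3 -11.754 -2.371
12 -3 -14.477 -1.516
13 -3 -12.859 -2.710
14 -3 -15.934 -1.589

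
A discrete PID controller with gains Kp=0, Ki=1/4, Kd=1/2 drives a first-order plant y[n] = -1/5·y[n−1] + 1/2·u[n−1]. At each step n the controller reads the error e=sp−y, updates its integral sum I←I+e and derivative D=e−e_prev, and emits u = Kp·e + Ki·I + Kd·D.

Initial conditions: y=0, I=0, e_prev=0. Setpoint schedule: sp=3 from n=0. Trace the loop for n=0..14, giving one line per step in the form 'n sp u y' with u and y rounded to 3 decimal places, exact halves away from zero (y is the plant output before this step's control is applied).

(exact arithmetic carried between steps; '≈' marks a value shown rounded to 6 d.p. or computed from one; I and e_prev carry over from the previous line; the table rounds u and y to 3 d.p., halves away from zero)
n=0: y=0, sp=3, e=sp−y=3; I=3, D=e−e_prev=3; u=0·3+1/4·3+1/2·3=2.25; next y=-1/5·0+1/2·2.25=1.125
n=1: y=1.125, sp=3, e=sp−y=1.875; I=4.875, D=e−e_prev=-1.125; u=0·1.875+1/4·4.875+1/2·(-1.125)=0.65625; next y=-1/5·1.125+1/2·0.65625=0.103125
n=2: y=0.103125, sp=3, e=sp−y=2.896875; I=7.771875, D=e−e_prev=1.021875; u=0·2.896875+1/4·7.771875+1/2·1.021875≈2.453906; next y=-1/5·0.103125+1/2·2.453906≈1.206328
n=3: y≈1.206328, sp=3, e=sp−y≈1.793672; I≈9.565547, D=e−e_prev≈-1.103203; u=0·1.793672+1/4·9.565547+1/2·(-1.103203)≈1.839785; next y=-1/5·1.206328+1/2·1.839785≈0.678627
n=4: y≈0.678627, sp=3, e=sp−y≈2.321373; I≈11.886920, D=e−e_prev≈0.527701; u=0·2.321373+1/4·11.886920+1/2·0.527701≈3.235581; next y=-1/5·0.678627+1/2·3.235581≈1.482065
n=5: y≈1.482065, sp=3, e=sp−y≈1.517935; I≈13.404855, D=e−e_prev≈-0.803438; u=0·1.517935+1/4·13.404855+1/2·(-0.803438)≈2.949495; next y=-1/5·1.482065+1/2·2.949495≈1.178334
n=6: y≈1.178334, sp=3, e=sp−y≈1.821666; I≈15.226521, D=e−e_prev≈0.303730; u=0·1.821666+1/4·15.226521+1/2·0.303730≈3.958495; next y=-1/5·1.178334+1/2·3.958495≈1.743581
n=7: y≈1.743581, sp=3, e=sp−y≈1.256419; I≈16.482940, D=e−e_prev≈-0.565246; u=0·1.256419+1/4·16.482940+1/2·(-0.565246)≈3.838112; next y=-1/5·1.743581+1/2·3.838112≈1.570340
n=8: y≈1.570340, sp=3, e=sp−y≈1.429660; I≈17.912600, D=e−e_prev≈0.173241; u=0·1.429660+1/4·17.912600+1/2·0.173241≈4.564771; next y=-1/5·1.570340+1/2·4.564771≈1.968317
n=9: y≈1.968317, sp=3, e=sp−y≈1.031683; I≈18.944283, D=e−e_prev≈-0.397978; u=0·1.031683+1/4·18.944283+1/2·(-0.397978)≈4.537082; next y=-1/5·1.968317+1/2·4.537082≈1.874877
n=10: y≈1.874877, sp=3, e=sp−y≈1.125123; I≈20.069405, D=e−e_prev≈0.093440; u=0·1.125123+1/4·20.069405+1/2·0.093440≈5.064071; next y=-1/5·1.874877+1/2·5.064071≈2.157060
n=11: y≈2.157060, sp=3, e=sp−y≈0.842940; I≈20.912345, D=e−e_prev≈-0.282183; u=0·0.842940+1/4·20.912345+1/2·(-0.282183)≈5.086995; next y=-1/5·2.157060+1/2·5.086995≈2.112085
n=12: y≈2.112085, sp=3, e=sp−y≈0.887915; I≈21.800260, D=e−e_prev≈0.044975; u=0·0.887915+1/4·21.800260+1/2·0.044975≈5.472552; next y=-1/5·2.112085+1/2·5.472552≈2.313859
n=13: y≈2.313859, sp=3, e=sp−y≈0.686141; I≈22.486401, D=e−e_prev≈-0.201774; u=0·0.686141+1/4·22.486401+1/2·(-0.201774)≈5.520713; next y=-1/5·2.313859+1/2·5.520713≈2.297585
n=14: y≈2.297585, sp=3, e=sp−y≈0.702415; I≈23.188816, D=e−e_prev≈0.016274; u=0·0.702415+1/4·23.188816+1/2·0.016274≈5.805341; next y=-1/5·2.297585+1/2·5.805341≈2.443154

0 3 2.250 0.000
1 3 0.656 1.125
2 3 2.454 0.103
3 3 1.840 1.206
4 3 3.236 0.679
5 3 2.949 1.482
6 3 3.958 1.178
7 3 3.838 1.744
8 3 4.565 1.570
9 3 4.537 1.968
10 3 5.064 1.875
11 3 5.087 2.157
12 3 5.473 2.112
13 3 5.521 2.314
14 3 5.805 2.298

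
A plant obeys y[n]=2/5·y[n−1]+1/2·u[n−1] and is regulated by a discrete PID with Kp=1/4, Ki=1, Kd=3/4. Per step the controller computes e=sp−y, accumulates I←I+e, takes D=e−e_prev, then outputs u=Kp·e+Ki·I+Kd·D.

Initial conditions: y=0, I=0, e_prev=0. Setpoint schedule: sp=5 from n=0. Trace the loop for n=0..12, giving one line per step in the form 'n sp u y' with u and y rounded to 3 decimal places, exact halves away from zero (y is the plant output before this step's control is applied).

(exact arithmetic carried between steps; '≈' marks a value shown rounded to 6 d.p. or computed from one; I and e_prev carry over from the previous line; the table rounds u and y to 3 d.p., halves away from zero)
n=0: y=0, sp=5, e=sp−y=5; I=5, D=e−e_prev=5; u=1/4·5+1·5+3/4·5=10; next y=2/5·0+1/2·10=5
n=1: y=5, sp=5, e=sp−y=0; I=5, D=e−e_prev=-5; u=1/4·0+1·5+3/4·(-5)=1.25; next y=2/5·5+1/2·1.25=2.625
n=2: y=2.625, sp=5, e=sp−y=2.375; I=7.375, D=e−e_prev=2.375; u=1/4·2.375+1·7.375+3/4·2.375=9.75; next y=2/5·2.625+1/2·9.75=5.925
n=3: y=5.925, sp=5, e=sp−y=-0.925; I=6.45, D=e−e_prev=-3.3; u=1/4·(-0.925)+1·6.45+3/4·(-3.3)=3.74375; next y=2/5·5.925+1/2·3.74375=4.241875
n=4: y=4.241875, sp=5, e=sp−y=0.758125; I=7.208125, D=e−e_prev=1.683125; u=1/4·0.758125+1·7.208125+3/4·1.683125=8.66; next y=2/5·4.241875+1/2·8.66=6.02675
n=5: y=6.02675, sp=5, e=sp−y=-1.02675; I=6.181375, D=e−e_prev=-1.784875; u=1/4·(-1.02675)+1·6.181375+3/4·(-1.784875)≈4.586031; next y=2/5·6.02675+1/2·4.586031≈4.703716
n=6: y≈4.703716, sp=5, e=sp−y≈0.296284; I≈6.477659, D=e−e_prev≈1.323034; u=1/4·0.296284+1·6.477659+3/4·1.323034≈7.544006; next y=2/5·4.703716+1/2·7.544006≈5.653489
n=7: y≈5.653489, sp=5, e=sp−y≈-0.653489; I≈5.82417, D=e−e_prev≈-0.949774; u=1/4·(-0.653489)+1·5.82417+3/4·(-0.949774)≈4.948467; next y=2/5·5.653489+1/2·4.948467≈4.735629
n=8: y≈4.735629, sp=5, e=sp−y≈0.264371; I≈6.088541, D=e−e_prev≈0.917860; u=1/4·0.264371+1·6.088541+3/4·0.917860≈6.843028; next y=2/5·4.735629+1/2·6.843028≈5.315766
n=9: y≈5.315766, sp=5, e=sp−y≈-0.315766; I≈5.772775, D=e−e_prev≈-0.580136; u=1/4·(-0.315766)+1·5.772775+3/4·(-0.580136)≈5.258731; next y=2/5·5.315766+1/2·5.258731≈4.755672
n=10: y≈4.755672, sp=5, e=sp−y≈0.244328; I≈6.017103, D=e−e_prev≈0.560094; u=1/4·0.244328+1·6.017103+3/4·0.560094≈6.498256; next y=2/5·4.755672+1/2·6.498256≈5.151396
n=11: y≈5.151396, sp=5, e=sp−y≈-0.151396; I≈5.865706, D=e−e_prev≈-0.395725; u=1/4·(-0.151396)+1·5.865706+3/4·(-0.395725)≈5.531064; next y=2/5·5.151396+1/2·5.531064≈4.826090
n=12: y≈4.826090, sp=5, e=sp−y≈0.173910; I≈6.039616, D=e−e_prev≈0.325306; u=1/4·0.173910+1·6.039616+3/4·0.325306≈6.327073; next y=2/5·4.826090+1/2·6.327073≈5.093973

0 5 10.000 0.000
1 5 1.250 5.000
2 5 9.750 2.625
3 5 3.744 5.925
4 5 8.660 4.242
5 5 4.586 6.027
6 5 7.544 4.704
7 5 4.948 5.653
8 5 6.843 4.736
9 5 5.259 5.316
10 5 6.498 4.756
11 5 5.531 5.151
12 5 6.327 4.826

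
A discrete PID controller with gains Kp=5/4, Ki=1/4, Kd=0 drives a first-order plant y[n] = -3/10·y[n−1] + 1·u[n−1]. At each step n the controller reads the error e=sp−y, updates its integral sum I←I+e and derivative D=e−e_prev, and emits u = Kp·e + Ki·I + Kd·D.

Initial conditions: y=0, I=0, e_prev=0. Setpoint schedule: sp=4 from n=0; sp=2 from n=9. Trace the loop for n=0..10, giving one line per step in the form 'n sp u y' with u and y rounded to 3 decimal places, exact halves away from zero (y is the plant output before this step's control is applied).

(exact arithmetic carried between steps; '≈' marks a value shown rounded to 6 d.p. or computed from one; I and e_prev carry over from the previous line; the table rounds u and y to 3 d.p., halves away from zero)
n=0: y=0, sp=4, e=sp−y=4; I=4, D=e−e_prev=4; u=5/4·4+1/4·4+0·4=6; next y=-3/10·0+1·6=6
n=1: y=6, sp=4, e=sp−y=-2; I=2, D=e−e_prev=-6; u=5/4·(-2)+1/4·2+0·(-6)=-2; next y=-3/10·6+1·(-2)=-3.8
n=2: y=-3.8, sp=4, e=sp−y=7.8; I=9.8, D=e−e_prev=9.8; u=5/4·7.8+1/4·9.8+0·9.8=12.2; next y=-3/10·(-3.8)+1·12.2=13.34
n=3: y=13.34, sp=4, e=sp−y=-9.34; I=0.46, D=e−e_prev=-17.14; u=5/4·(-9.34)+1/4·0.46+0·(-17.14)=-11.56; next y=-3/10·13.34+1·(-11.56)=-15.562
n=4: y=-15.562, sp=4, e=sp−y=19.562; I=20.022, D=e−e_prev=28.902; u=5/4·19.562+1/4·20.022+0·28.902=29.458; next y=-3/10·(-15.562)+1·29.458=34.1266
n=5: y=34.1266, sp=4, e=sp−y=-30.1266; I=-10.1046, D=e−e_prev=-49.6886; u=5/4·(-30.1266)+1/4·(-10.1046)+0·(-49.6886)=-40.1844; next y=-3/10·34.1266+1·(-40.1844)=-50.42238
n=6: y=-50.42238, sp=4, e=sp−y=54.42238; I=44.31778, D=e−e_prev=84.54898; u=5/4·54.42238+1/4·44.31778+0·84.54898=79.10742; next y=-3/10·(-50.42238)+1·79.10742=94.234134
n=7: y=94.234134, sp=4, e=sp−y=-90.234134; I=-45.916354, D=e−e_prev=-144.656514; u=5/4·(-90.234134)+1/4·(-45.916354)+0·(-144.656514)=-124.271756; next y=-3/10·94.234134+1·(-124.271756)≈-152.541996
n=8: y≈-152.541996, sp=4, e=sp−y≈156.541996; I≈110.625642, D=e−e_prev≈246.776130; u=5/4·156.541996+1/4·110.625642+0·246.776130≈223.333906; next y=-3/10·(-152.541996)+1·223.333906≈269.096505
n=9: y≈269.096505, sp=2, e=sp−y≈-267.096505; I≈-156.470862, D=e−e_prev≈-423.638501; u=5/4·(-267.096505)+1/4·(-156.470862)+0·(-423.638501)≈-372.988346; next y=-3/10·269.096505+1·(-372.988346)≈-453.717298
n=10: y≈-453.717298, sp=2, e=sp−y≈455.717298; I≈299.246435, D=e−e_prev≈722.813802; u=5/4·455.717298+1/4·299.246435+0·722.813802≈644.458231; next y=-3/10·(-453.717298)+1·644.458231≈780.573420

0 4 6.000 0.000
1 4 -2.000 6.000
2 4 12.200 -3.800
3 4 -11.560 13.340
4 4 29.458 -15.562
5 4 -40.184 34.127
6 4 79.107 -50.422
7 4 -124.272 94.234
8 4 223.334 -152.542
9 2 -372.988 269.097
10 2 644.458 -453.717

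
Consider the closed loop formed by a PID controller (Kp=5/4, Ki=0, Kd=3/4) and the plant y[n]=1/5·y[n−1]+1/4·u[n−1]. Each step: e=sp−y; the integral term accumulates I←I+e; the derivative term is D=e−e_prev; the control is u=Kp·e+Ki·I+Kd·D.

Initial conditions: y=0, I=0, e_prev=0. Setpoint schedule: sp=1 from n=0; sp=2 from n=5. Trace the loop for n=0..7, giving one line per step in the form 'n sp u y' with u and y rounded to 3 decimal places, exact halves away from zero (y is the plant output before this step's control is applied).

(exact arithmetic carried between steps; '≈' marks a value shown rounded to 6 d.p. or computed from one; I and e_prev carry over from the previous line; the table rounds u and y to 3 d.p., halves away from zero)
n=0: y=0, sp=1, e=sp−y=1; I=1, D=e−e_prev=1; u=5/4·1+0·1+3/4·1=2; next y=1/5·0+1/4·2=0.5
n=1: y=0.5, sp=1, e=sp−y=0.5; I=1.5, D=e−e_prev=-0.5; u=5/4·0.5+0·1.5+3/4·(-0.5)=0.25; next y=1/5·0.5+1/4·0.25=0.1625
n=2: y=0.1625, sp=1, e=sp−y=0.8375; I=2.3375, D=e−e_prev=0.3375; u=5/4·0.8375+0·2.3375+3/4·0.3375=1.3; next y=1/5·0.1625+1/4·1.3=0.3575
n=3: y=0.3575, sp=1, e=sp−y=0.6425; I=2.98, D=e−e_prev=-0.195; u=5/4·0.6425+0·2.98+3/4·(-0.195)=0.656875; next y=1/5·0.3575+1/4·0.656875≈0.235719
n=4: y≈0.235719, sp=1, e=sp−y≈0.764281; I≈3.744281, D=e−e_prev≈0.121781; u=5/4·0.764281+0·3.744281+3/4·0.121781≈1.046688; next y=1/5·0.235719+1/4·1.046688≈0.308816
n=5: y≈0.308816, sp=2, e=sp−y≈1.691184; I≈5.435466, D=e−e_prev≈0.926903; u=5/4·1.691184+0·5.435466+3/4·0.926903≈2.809158; next y=1/5·0.308816+1/4·2.809158≈0.764053
n=6: y≈0.764053, sp=2, e=sp−y≈1.235947; I≈6.671413, D=e−e_prev≈-0.455237; u=5/4·1.235947+0·6.671413+3/4·(-0.455237)≈1.203507; next y=1/5·0.764053+1/4·1.203507≈0.453687
n=7: y≈0.453687, sp=2, e=sp−y≈1.546313; I≈8.217726, D=e−e_prev≈0.310365; u=5/4·1.546313+0·8.217726+3/4·0.310365≈2.165665; next y=1/5·0.453687+1/4·2.165665≈0.632154

0 1 2.000 0.000
1 1 0.250 0.500
2 1 1.300 0.163
3 1 0.657 0.358
4 1 1.047 0.236
5 2 2.809 0.309
6 2 1.204 0.764
7 2 2.166 0.454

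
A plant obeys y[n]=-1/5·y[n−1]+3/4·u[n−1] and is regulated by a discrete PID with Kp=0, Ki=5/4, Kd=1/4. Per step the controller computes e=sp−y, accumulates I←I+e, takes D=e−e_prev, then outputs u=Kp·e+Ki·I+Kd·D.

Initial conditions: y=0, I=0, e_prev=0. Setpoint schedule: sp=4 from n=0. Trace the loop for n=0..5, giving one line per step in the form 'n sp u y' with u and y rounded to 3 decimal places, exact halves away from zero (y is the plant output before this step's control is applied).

(exact arithmetic carried between steps; '≈' marks a value shown rounded to 6 d.p. or computed from one; I and e_prev carry over from the previous line; the table rounds u and y to 3 d.p., halves away from zero)
n=0: y=0, sp=4, e=sp−y=4; I=4, D=e−e_prev=4; u=0·4+5/4·4+1/4·4=6; next y=-1/5·0+3/4·6=4.5
n=1: y=4.5, sp=4, e=sp−y=-0.5; I=3.5, D=e−e_prev=-4.5; u=0·(-0.5)+5/4·3.5+1/4·(-4.5)=3.25; next y=-1/5·4.5+3/4·3.25=1.5375
n=2: y=1.5375, sp=4, e=sp−y=2.4625; I=5.9625, D=e−e_prev=2.9625; u=0·2.4625+5/4·5.9625+1/4·2.9625=8.19375; next y=-1/5·1.5375+3/4·8.19375≈5.837813
n=3: y≈5.837813, sp=4, e=sp−y≈-1.837813; I≈4.124688, D=e−e_prev≈-4.300313; u=0·(-1.837813)+5/4·4.124688+1/4·(-4.300313)≈4.080781; next y=-1/5·5.837813+3/4·4.080781≈1.893023
n=4: y≈1.893023, sp=4, e=sp−y≈2.106977; I≈6.231664, D=e−e_prev≈3.944789; u=0·2.106977+5/4·6.231664+1/4·3.944789≈8.775777; next y=-1/5·1.893023+3/4·8.775777≈6.203228
n=5: y≈6.203228, sp=4, e=sp−y≈-2.203228; I≈4.028436, D=e−e_prev≈-4.310205; u=0·(-2.203228)+5/4·4.028436+1/4·(-4.310205)≈3.957993; next y=-1/5·6.203228+3/4·3.957993≈1.727849

0 4 6.000 0.000
1 4 3.250 4.500
2 4 8.194 1.538
3 4 4.081 5.838
4 4 8.776 1.893
5 4 3.958 6.203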